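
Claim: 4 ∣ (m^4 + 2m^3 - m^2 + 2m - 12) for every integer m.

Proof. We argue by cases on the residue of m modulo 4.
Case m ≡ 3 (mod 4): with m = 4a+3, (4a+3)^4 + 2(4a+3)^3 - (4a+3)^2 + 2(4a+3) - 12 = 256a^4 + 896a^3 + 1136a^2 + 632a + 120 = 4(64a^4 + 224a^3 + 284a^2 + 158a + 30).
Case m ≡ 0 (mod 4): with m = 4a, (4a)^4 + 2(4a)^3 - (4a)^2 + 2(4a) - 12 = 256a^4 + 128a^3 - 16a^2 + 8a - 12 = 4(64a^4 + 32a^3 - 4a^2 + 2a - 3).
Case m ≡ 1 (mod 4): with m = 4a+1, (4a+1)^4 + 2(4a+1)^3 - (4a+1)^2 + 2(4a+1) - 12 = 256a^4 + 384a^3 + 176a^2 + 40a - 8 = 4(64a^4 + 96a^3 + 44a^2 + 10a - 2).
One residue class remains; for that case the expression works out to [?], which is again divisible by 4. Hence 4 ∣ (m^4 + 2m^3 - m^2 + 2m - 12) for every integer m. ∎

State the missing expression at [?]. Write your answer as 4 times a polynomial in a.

The residues treated are {3, 0, 1}, so the missing case is m ≡ 2 (mod 4); write m = 4a+2.
Then (4a+2)^4 + 2(4a+2)^3 - (4a+2)^2 + 2(4a+2) - 12 = 256a^4 + 640a^3 + 560a^2 + 216a + 20 = 4(64a^4 + 160a^3 + 140a^2 + 54a + 5).

4(64a^4 + 160a^3 + 140a^2 + 54a + 5)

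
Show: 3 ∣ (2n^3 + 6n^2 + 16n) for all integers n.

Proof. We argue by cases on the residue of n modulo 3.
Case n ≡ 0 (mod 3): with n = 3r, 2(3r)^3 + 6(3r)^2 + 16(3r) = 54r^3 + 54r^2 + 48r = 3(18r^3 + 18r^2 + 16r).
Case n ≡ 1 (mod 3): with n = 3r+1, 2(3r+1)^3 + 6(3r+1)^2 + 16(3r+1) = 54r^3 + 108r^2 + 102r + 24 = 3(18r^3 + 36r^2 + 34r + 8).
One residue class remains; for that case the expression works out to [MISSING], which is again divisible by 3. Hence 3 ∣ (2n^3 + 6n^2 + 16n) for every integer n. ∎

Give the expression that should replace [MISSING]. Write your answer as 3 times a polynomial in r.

3(18r^3 + 54r^2 + 64r + 24)

The residues treated are {0, 1}, so the missing case is n ≡ 2 (mod 3); write n = 3r+2.
Then 2(3r+2)^3 + 6(3r+2)^2 + 16(3r+2) = 54r^3 + 162r^2 + 192r + 72 = 3(18r^3 + 54r^2 + 64r + 24).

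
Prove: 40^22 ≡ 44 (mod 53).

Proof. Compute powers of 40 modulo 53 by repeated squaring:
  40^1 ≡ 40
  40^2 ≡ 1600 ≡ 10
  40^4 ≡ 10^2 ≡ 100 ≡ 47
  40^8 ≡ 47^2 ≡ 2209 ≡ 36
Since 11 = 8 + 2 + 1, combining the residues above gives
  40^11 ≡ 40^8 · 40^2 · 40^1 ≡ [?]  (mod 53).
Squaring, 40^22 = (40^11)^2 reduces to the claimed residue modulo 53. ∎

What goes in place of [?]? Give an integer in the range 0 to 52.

Multiply the listed residues: 36 · 10 · 40 = 360 → 14400.
Reducing modulo 53: 14400 = 271·53 + 37, so 40^11 ≡ 37.

37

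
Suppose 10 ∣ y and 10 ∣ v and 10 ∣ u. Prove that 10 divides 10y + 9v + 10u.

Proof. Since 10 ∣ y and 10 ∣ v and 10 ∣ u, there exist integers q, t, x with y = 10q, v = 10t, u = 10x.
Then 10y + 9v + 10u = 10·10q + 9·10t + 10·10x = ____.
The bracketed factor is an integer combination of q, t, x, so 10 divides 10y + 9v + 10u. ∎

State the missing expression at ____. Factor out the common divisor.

10(10q + 9t + 10x)

Each term has a factor of 10: 10·10q + 9·10t + 10·10x = 10·(10q + 9t + 10x).
Since 10q + 9t + 10x is an integer, 10 ∣ (10y + 9v + 10u).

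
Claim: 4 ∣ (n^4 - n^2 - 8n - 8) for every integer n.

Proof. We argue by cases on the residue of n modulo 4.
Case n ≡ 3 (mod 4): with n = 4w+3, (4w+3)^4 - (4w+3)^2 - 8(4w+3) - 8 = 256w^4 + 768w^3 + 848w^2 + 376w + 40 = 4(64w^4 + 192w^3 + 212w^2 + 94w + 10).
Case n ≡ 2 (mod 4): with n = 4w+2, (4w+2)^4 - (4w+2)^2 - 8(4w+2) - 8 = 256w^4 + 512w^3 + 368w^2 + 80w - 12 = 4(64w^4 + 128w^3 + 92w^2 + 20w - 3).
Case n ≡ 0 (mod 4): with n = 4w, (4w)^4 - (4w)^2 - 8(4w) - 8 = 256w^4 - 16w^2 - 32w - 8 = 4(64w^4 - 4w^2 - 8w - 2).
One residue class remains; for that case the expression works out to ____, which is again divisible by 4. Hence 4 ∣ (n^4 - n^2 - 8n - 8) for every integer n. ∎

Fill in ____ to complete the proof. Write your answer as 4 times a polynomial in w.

Only n ≡ 1 (mod 4) is unaccounted for. Put n = 4w+1:
(4w+1)^4 - (4w+1)^2 - 8(4w+1) - 8 expands to 256w^4 + 256w^3 + 80w^2 - 24w - 16,
and factoring out 4 leaves 4(64w^4 + 64w^3 + 20w^2 - 6w - 4).

4(64w^4 + 64w^3 + 20w^2 - 6w - 4)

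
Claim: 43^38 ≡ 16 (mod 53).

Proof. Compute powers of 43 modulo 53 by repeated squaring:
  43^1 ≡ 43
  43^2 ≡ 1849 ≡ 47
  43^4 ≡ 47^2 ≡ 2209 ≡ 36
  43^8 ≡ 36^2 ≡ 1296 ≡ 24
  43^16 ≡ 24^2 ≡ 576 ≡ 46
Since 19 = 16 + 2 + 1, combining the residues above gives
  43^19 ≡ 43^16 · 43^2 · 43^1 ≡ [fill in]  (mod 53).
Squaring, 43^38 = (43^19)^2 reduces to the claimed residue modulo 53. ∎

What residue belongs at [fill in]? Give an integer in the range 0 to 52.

43^16 · 43^2 · 43^1 ≡ 46 · 47 · 43 = 92966.
92966 mod 53 = 4, so 43^19 ≡ 4 (mod 53).

4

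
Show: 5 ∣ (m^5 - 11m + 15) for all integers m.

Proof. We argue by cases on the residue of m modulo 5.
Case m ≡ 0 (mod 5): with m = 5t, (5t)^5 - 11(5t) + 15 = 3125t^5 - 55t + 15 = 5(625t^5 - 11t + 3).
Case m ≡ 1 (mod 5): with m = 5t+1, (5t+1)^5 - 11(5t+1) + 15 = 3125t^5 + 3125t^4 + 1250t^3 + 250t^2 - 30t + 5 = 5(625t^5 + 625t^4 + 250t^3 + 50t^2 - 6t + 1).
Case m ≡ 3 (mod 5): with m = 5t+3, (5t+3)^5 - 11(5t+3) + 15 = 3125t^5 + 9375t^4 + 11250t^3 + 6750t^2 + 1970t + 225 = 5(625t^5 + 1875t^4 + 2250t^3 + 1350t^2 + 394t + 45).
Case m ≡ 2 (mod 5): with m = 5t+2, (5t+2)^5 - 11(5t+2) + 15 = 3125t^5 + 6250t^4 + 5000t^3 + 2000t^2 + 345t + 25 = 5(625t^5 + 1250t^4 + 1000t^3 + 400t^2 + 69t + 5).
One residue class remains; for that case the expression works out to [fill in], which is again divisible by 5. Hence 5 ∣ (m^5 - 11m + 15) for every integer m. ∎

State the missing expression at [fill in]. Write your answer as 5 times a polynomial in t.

5(625t^5 + 2500t^4 + 4000t^3 + 3200t^2 + 1269t + 199)

Only m ≡ 4 (mod 5) is unaccounted for. Put m = 5t+4:
(5t+4)^5 - 11(5t+4) + 15 expands to 3125t^5 + 12500t^4 + 20000t^3 + 16000t^2 + 6345t + 995,
and factoring out 5 leaves 5(625t^5 + 2500t^4 + 4000t^3 + 3200t^2 + 1269t + 199).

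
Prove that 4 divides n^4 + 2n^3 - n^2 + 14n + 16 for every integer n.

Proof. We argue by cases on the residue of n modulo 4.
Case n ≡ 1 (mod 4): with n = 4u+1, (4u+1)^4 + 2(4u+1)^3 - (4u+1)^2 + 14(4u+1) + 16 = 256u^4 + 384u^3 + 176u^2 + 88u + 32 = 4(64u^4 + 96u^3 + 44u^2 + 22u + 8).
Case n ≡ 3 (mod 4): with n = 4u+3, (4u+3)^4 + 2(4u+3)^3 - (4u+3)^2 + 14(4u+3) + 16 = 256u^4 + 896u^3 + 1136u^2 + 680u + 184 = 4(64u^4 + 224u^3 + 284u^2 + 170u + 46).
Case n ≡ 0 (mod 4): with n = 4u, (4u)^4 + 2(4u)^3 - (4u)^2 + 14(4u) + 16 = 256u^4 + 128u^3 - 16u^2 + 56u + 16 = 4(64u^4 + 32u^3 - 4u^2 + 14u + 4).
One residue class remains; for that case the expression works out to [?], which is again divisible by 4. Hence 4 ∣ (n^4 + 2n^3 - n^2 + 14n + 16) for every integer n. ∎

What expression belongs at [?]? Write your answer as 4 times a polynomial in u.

The residues treated are {1, 3, 0}, so the missing case is n ≡ 2 (mod 4); write n = 4u+2.
Then (4u+2)^4 + 2(4u+2)^3 - (4u+2)^2 + 14(4u+2) + 16 = 256u^4 + 640u^3 + 560u^2 + 264u + 72 = 4(64u^4 + 160u^3 + 140u^2 + 66u + 18).

4(64u^4 + 160u^3 + 140u^2 + 66u + 18)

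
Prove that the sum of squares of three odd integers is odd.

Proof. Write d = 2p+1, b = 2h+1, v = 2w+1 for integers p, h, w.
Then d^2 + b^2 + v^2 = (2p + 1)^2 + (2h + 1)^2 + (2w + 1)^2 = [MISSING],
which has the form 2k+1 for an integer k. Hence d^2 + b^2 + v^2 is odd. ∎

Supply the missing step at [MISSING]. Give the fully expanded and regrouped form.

(2p + 1)^2 + (2h + 1)^2 + (2w + 1)^2 = 4h^2 + 4h + 4p^2 + 4p + 4w^2 + 4w + 3
= 2(2h^2 + 2h + 2p^2 + 2p + 2w^2 + 2w + 1) + 1.
Since 2h^2 + 2h + 2p^2 + 2p + 2w^2 + 2w + 1 is an integer, the sum of squares is of the form 2k+1 for an integer k.

2(2h^2 + 2h + 2p^2 + 2p + 2w^2 + 2w + 1) + 1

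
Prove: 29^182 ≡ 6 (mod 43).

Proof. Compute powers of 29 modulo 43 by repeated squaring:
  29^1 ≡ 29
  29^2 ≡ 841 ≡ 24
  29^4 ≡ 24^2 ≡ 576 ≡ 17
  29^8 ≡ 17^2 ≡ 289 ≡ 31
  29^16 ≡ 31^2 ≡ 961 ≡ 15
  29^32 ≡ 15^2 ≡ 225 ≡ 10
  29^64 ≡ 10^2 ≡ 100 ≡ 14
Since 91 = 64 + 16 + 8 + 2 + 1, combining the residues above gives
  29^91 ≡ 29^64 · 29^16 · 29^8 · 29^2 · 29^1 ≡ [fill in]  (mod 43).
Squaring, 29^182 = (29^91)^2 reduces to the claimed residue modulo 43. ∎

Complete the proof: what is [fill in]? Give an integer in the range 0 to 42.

7

29^64 · 29^16 · 29^8 · 29^2 · 29^1 ≡ 14 · 15 · 31 · 24 · 29 = 4530960.
4530960 mod 43 = 7, so 29^91 ≡ 7 (mod 43).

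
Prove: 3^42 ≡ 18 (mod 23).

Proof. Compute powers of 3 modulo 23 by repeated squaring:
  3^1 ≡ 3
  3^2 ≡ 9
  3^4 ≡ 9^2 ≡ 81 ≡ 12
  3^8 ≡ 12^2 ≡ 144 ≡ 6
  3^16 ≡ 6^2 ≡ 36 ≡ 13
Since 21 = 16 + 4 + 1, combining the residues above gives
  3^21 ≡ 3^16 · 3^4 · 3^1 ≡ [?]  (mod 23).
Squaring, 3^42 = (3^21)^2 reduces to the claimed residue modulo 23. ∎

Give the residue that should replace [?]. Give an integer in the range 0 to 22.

8

Multiply the listed residues: 13 · 12 · 3 = 156 → 468.
Reducing modulo 23: 468 = 20·23 + 8, so 3^21 ≡ 8.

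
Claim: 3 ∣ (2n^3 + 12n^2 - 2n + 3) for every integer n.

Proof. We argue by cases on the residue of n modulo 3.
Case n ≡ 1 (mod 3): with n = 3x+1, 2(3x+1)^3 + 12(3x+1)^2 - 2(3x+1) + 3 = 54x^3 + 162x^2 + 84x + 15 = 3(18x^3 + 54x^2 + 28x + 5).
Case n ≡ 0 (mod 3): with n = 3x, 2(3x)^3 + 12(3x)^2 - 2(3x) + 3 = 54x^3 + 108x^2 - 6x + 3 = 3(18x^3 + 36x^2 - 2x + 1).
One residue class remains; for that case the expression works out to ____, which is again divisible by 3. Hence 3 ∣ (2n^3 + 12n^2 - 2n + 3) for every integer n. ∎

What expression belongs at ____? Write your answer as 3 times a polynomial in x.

Only n ≡ 2 (mod 3) is unaccounted for. Put n = 3x+2:
2(3x+2)^3 + 12(3x+2)^2 - 2(3x+2) + 3 expands to 54x^3 + 216x^2 + 210x + 63,
and factoring out 3 leaves 3(18x^3 + 72x^2 + 70x + 21).

3(18x^3 + 72x^2 + 70x + 21)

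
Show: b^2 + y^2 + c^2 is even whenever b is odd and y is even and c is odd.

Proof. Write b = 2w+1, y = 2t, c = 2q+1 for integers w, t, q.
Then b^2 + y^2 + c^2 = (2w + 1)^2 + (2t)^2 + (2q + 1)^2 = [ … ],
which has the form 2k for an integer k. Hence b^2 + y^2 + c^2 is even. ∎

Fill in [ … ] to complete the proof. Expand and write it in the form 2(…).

2(2q^2 + 2q + 2t^2 + 2w^2 + 2w + 1)

(2w + 1)^2 + (2t)^2 + (2q + 1)^2 = 4q^2 + 4q + 4t^2 + 4w^2 + 4w + 2
= 2(2q^2 + 2q + 2t^2 + 2w^2 + 2w + 1).
Since 2q^2 + 2q + 2t^2 + 2w^2 + 2w + 1 is an integer, the sum of squares is of the form 2k for an integer k.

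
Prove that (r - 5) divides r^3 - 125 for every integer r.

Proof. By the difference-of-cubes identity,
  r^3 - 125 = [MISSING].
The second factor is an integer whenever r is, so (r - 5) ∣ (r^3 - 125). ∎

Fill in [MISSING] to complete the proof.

(r - 5)(r^2 + 5r + 25)

a^3 - b^3 = (a - b)(a^2 + ab + b^2). With a = r, b = 5:
r^3 - 125 = (r - 5)(r^2 + 5r + 25).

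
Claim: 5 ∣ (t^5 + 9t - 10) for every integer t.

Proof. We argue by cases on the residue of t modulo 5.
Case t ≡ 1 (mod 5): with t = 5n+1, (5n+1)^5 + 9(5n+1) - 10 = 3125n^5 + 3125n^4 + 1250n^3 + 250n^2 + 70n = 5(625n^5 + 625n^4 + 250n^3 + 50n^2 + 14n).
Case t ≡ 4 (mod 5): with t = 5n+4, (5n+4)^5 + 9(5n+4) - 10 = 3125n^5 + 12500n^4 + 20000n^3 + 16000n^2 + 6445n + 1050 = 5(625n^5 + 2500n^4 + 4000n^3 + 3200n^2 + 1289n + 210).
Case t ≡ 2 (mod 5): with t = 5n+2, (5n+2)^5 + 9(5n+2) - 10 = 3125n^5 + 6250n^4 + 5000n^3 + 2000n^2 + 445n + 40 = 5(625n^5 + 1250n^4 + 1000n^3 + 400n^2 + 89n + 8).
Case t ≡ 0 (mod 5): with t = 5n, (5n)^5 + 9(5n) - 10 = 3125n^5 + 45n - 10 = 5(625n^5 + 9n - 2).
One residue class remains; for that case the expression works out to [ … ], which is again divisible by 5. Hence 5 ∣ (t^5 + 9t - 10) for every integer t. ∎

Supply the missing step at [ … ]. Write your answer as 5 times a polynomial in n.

5(625n^5 + 1875n^4 + 2250n^3 + 1350n^2 + 414n + 52)

Only t ≡ 3 (mod 5) is unaccounted for. Put t = 5n+3:
(5n+3)^5 + 9(5n+3) - 10 expands to 3125n^5 + 9375n^4 + 11250n^3 + 6750n^2 + 2070n + 260,
and factoring out 5 leaves 5(625n^5 + 1875n^4 + 2250n^3 + 1350n^2 + 414n + 52).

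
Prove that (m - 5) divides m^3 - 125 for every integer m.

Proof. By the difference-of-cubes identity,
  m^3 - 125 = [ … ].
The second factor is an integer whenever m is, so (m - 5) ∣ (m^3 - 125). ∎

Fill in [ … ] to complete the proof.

Polynomial division of m^3 - 125 by m - 5 leaves remainder 0 and quotient m^2 + 5m + 25.
Hence m^3 - 125 = (m - 5)(m^2 + 5m + 25).

(m - 5)(m^2 + 5m + 25)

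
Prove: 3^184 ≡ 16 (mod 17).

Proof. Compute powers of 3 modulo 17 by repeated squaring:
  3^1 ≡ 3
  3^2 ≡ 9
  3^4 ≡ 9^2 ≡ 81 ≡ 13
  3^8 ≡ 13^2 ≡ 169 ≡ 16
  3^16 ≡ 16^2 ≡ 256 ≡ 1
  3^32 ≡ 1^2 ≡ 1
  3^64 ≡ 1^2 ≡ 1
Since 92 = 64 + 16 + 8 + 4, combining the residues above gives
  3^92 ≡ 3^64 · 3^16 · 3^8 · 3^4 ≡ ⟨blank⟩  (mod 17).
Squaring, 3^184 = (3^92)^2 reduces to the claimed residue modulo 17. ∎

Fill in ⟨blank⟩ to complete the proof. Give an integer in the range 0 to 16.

4

3^64 · 3^16 · 3^8 · 3^4 ≡ 1 · 1 · 16 · 13 = 208.
208 mod 17 = 4, so 3^92 ≡ 4 (mod 17).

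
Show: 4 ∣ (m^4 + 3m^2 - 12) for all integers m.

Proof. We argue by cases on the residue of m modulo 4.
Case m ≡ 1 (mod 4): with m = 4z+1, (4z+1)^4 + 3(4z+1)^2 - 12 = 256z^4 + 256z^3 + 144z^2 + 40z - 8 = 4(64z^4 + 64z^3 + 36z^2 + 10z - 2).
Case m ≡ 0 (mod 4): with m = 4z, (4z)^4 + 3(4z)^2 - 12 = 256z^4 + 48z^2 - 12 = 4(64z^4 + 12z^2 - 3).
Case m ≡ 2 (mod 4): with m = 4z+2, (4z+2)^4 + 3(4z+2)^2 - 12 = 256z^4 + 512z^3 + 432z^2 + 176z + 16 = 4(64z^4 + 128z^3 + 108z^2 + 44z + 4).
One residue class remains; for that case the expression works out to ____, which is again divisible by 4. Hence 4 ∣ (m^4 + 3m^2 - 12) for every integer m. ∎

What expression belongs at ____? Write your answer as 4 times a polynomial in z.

4(64z^4 + 192z^3 + 228z^2 + 126z + 24)

Only m ≡ 3 (mod 4) is unaccounted for. Put m = 4z+3:
(4z+3)^4 + 3(4z+3)^2 - 12 expands to 256z^4 + 768z^3 + 912z^2 + 504z + 96,
and factoring out 4 leaves 4(64z^4 + 192z^3 + 228z^2 + 126z + 24).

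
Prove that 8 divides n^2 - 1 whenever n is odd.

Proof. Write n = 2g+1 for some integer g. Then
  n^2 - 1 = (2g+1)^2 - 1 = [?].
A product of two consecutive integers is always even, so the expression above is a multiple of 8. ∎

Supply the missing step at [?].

4g(g + 1)

(2g+1)^2 - 1 = 4g^2 + 4g + 1 - 1 = 4g^2 + 4g = 4g(g+1).
Since g and g+1 are consecutive, g(g+1) is even, and 4·(even) is a multiple of 8.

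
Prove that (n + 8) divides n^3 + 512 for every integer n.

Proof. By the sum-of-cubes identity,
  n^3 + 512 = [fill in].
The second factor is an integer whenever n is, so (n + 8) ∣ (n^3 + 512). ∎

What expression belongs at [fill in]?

(n + 8)(n^2 - 8n + 64)

Polynomial division of n^3 + 512 by n + 8 leaves remainder 0 and quotient n^2 - 8n + 64.
Hence n^3 + 512 = (n + 8)(n^2 - 8n + 64).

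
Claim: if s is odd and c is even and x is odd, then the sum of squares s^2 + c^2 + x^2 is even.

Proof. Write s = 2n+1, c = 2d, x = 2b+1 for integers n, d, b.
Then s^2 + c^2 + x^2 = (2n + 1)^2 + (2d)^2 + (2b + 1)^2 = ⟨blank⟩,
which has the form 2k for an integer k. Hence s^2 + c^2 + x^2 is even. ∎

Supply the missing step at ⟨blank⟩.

Expanding: (2n + 1)^2 + (2d)^2 + (2b + 1)^2 = 4b^2 + 4b + 4d^2 + 4n^2 + 4n + 2.
Every term is even; pulling out the factor of 2 gives 2(2b^2 + 2b + 2d^2 + 2n^2 + 2n + 1).

2(2b^2 + 2b + 2d^2 + 2n^2 + 2n + 1)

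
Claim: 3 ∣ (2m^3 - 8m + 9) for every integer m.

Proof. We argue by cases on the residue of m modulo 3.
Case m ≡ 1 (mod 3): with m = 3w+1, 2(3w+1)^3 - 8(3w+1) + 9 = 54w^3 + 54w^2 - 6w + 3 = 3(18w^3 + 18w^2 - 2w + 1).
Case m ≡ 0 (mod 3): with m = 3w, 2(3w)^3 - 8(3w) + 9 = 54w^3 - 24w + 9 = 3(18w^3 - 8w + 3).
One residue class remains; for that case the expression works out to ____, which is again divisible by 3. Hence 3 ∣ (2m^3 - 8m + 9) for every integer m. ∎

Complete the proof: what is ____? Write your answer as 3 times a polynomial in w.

The residues treated are {1, 0}, so the missing case is m ≡ 2 (mod 3); write m = 3w+2.
Then 2(3w+2)^3 - 8(3w+2) + 9 = 54w^3 + 108w^2 + 48w + 9 = 3(18w^3 + 36w^2 + 16w + 3).

3(18w^3 + 36w^2 + 16w + 3)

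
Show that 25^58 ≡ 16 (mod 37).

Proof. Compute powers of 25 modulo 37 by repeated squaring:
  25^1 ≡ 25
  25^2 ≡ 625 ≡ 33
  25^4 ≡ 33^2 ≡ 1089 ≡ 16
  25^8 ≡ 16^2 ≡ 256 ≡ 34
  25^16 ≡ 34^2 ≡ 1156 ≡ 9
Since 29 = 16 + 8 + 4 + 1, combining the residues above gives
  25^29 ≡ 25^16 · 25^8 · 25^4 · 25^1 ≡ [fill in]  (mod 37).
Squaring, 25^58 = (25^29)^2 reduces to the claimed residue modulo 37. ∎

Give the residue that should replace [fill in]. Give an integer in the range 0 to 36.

Multiply the listed residues: 9 · 34 · 16 · 25 = 306 → 4896 → 122400.
Reducing modulo 37: 122400 = 3308·37 + 4, so 25^29 ≡ 4.

4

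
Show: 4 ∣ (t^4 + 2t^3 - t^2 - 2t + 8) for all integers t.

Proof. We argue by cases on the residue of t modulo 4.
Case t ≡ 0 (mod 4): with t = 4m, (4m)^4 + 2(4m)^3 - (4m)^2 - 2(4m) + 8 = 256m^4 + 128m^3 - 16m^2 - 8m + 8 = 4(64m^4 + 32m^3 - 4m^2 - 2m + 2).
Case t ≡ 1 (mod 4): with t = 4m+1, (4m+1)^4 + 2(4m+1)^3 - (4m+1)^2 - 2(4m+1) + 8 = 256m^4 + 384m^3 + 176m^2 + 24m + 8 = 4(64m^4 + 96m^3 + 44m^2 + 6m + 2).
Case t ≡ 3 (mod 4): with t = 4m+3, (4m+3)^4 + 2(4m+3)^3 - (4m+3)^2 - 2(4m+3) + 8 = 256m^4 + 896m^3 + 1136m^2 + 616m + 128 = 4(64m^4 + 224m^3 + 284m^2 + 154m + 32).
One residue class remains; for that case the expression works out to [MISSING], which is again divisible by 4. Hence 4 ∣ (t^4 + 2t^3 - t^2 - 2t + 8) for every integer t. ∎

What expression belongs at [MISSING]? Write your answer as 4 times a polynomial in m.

The residues treated are {0, 1, 3}, so the missing case is t ≡ 2 (mod 4); write t = 4m+2.
Then (4m+2)^4 + 2(4m+2)^3 - (4m+2)^2 - 2(4m+2) + 8 = 256m^4 + 640m^3 + 560m^2 + 200m + 32 = 4(64m^4 + 160m^3 + 140m^2 + 50m + 8).

4(64m^4 + 160m^3 + 140m^2 + 50m + 8)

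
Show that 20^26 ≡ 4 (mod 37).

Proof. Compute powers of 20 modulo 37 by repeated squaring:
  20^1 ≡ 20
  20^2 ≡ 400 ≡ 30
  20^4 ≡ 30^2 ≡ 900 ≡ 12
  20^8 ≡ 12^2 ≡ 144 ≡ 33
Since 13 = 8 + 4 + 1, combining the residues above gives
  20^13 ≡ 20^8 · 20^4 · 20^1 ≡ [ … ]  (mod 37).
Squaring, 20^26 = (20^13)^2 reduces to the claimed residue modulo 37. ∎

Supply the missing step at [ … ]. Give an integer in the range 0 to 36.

20^8 · 20^4 · 20^1 ≡ 33 · 12 · 20 = 7920.
7920 mod 37 = 2, so 20^13 ≡ 2 (mod 37).

2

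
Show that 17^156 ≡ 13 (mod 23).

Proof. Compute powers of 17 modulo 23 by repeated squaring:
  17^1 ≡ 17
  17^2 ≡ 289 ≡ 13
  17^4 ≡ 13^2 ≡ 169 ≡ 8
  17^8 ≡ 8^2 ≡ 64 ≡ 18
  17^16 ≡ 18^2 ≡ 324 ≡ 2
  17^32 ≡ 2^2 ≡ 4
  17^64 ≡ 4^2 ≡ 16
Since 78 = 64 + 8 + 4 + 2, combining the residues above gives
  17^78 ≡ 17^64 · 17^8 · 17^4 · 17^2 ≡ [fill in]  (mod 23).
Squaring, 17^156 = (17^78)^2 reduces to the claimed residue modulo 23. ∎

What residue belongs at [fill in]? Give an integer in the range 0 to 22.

6

17^64 · 17^8 · 17^4 · 17^2 ≡ 16 · 18 · 8 · 13 = 29952.
29952 mod 23 = 6, so 17^78 ≡ 6 (mod 23).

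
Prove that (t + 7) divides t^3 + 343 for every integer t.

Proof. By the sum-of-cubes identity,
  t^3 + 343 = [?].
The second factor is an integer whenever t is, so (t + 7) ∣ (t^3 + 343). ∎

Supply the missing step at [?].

Polynomial division of t^3 + 343 by t + 7 leaves remainder 0 and quotient t^2 - 7t + 49.
Hence t^3 + 343 = (t + 7)(t^2 - 7t + 49).

(t + 7)(t^2 - 7t + 49)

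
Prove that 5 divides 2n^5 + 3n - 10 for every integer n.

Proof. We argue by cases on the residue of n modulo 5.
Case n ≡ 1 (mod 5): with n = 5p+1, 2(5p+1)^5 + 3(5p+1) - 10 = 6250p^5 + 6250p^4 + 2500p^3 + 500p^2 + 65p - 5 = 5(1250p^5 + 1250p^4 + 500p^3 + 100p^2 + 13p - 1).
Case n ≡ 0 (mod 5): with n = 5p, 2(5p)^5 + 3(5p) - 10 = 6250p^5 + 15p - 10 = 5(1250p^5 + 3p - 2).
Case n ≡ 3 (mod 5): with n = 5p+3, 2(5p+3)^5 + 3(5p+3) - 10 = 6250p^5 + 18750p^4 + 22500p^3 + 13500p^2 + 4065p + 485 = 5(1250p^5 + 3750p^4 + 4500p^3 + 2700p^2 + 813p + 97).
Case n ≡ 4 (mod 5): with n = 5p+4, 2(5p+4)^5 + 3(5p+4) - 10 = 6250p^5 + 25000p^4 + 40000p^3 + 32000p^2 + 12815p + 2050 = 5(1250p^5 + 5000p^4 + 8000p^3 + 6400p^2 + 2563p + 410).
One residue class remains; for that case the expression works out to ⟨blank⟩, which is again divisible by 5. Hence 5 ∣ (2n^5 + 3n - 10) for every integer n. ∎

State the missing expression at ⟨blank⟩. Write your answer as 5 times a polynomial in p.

Only n ≡ 2 (mod 5) is unaccounted for. Put n = 5p+2:
2(5p+2)^5 + 3(5p+2) - 10 expands to 6250p^5 + 12500p^4 + 10000p^3 + 4000p^2 + 815p + 60,
and factoring out 5 leaves 5(1250p^5 + 2500p^4 + 2000p^3 + 800p^2 + 163p + 12).

5(1250p^5 + 2500p^4 + 2000p^3 + 800p^2 + 163p + 12)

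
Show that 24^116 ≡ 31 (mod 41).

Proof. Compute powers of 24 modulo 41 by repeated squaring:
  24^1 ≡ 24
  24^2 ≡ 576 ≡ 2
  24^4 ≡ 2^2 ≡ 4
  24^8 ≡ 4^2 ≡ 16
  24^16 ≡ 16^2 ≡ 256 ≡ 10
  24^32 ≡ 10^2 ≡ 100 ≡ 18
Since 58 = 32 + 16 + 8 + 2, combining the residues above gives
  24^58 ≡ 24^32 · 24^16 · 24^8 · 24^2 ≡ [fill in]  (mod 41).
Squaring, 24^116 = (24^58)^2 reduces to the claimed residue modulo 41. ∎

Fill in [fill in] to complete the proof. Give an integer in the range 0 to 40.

Multiply the listed residues: 18 · 10 · 16 · 2 = 180 → 2880 → 5760.
Reducing modulo 41: 5760 = 140·41 + 20, so 24^58 ≡ 20.

20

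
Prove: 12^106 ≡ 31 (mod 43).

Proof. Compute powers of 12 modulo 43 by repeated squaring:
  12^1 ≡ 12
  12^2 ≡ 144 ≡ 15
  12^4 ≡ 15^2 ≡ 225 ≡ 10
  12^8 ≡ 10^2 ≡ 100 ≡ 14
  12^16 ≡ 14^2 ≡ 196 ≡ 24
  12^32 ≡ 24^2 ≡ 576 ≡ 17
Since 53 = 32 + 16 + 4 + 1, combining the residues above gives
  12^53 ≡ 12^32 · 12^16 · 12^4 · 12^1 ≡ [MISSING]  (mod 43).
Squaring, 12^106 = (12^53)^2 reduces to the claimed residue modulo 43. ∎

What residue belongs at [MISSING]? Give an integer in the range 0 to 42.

12^32 · 12^16 · 12^4 · 12^1 ≡ 17 · 24 · 10 · 12 = 48960.
48960 mod 43 = 26, so 12^53 ≡ 26 (mod 43).

26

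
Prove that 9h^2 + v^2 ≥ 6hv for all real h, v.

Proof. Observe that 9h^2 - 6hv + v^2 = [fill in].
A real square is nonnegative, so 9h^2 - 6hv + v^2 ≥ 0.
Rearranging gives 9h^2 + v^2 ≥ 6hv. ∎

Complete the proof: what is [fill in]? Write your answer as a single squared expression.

The leading and trailing coefficients are 3^2 and 1^2, and 6 = 2·3·1, so the trinomial is (3h - v)^2.
Hence 9h^2 - 6hv + v^2 ≥ 0.

(3h - v)^2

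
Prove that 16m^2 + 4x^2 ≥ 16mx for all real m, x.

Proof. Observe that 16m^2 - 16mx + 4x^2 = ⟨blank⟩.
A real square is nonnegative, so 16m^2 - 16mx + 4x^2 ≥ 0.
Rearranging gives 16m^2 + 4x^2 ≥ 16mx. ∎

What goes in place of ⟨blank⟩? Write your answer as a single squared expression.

(4m - 2x)^2

The leading and trailing coefficients are 4^2 and 2^2, and 16 = 2·4·2, so the trinomial is (4m - 2x)^2.
Hence 16m^2 - 16mx + 4x^2 ≥ 0.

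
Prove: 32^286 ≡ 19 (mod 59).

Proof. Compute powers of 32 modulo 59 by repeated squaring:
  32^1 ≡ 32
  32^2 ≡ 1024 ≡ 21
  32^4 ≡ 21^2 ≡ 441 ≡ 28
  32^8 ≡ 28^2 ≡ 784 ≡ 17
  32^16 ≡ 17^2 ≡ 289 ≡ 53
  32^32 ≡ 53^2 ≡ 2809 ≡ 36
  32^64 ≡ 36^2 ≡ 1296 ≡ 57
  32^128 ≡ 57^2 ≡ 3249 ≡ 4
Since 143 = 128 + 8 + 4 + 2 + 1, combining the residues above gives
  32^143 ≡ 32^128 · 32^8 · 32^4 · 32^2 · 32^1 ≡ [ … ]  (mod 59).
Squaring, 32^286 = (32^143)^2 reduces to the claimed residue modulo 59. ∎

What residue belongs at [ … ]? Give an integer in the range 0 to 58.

14

Multiply the listed residues: 4 · 17 · 28 · 21 · 32 = 68 → 1904 → 39984 → 1279488.
Reducing modulo 59: 1279488 = 21686·59 + 14, so 32^143 ≡ 14.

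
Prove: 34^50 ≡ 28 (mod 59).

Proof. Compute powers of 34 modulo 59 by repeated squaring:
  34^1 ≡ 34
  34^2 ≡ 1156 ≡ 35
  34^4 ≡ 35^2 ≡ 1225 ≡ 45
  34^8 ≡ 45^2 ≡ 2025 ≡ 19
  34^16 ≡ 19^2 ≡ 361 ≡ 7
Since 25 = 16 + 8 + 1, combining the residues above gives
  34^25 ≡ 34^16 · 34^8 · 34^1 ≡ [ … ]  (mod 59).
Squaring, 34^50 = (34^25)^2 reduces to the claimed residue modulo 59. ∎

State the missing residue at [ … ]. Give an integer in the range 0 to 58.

38

Multiply the listed residues: 7 · 19 · 34 = 133 → 4522.
Reducing modulo 59: 4522 = 76·59 + 38, so 34^25 ≡ 38.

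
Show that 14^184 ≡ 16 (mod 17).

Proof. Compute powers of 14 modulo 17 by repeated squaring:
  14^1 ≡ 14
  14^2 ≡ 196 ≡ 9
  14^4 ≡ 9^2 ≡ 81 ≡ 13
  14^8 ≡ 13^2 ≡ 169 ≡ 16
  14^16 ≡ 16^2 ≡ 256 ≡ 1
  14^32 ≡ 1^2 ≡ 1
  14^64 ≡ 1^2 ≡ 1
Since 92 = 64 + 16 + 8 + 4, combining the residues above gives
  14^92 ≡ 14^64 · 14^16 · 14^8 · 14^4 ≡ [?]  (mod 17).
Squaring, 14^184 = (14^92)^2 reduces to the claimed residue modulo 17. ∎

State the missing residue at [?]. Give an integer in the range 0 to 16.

14^64 · 14^16 · 14^8 · 14^4 ≡ 1 · 1 · 16 · 13 = 208.
208 mod 17 = 4, so 14^92 ≡ 4 (mod 17).

4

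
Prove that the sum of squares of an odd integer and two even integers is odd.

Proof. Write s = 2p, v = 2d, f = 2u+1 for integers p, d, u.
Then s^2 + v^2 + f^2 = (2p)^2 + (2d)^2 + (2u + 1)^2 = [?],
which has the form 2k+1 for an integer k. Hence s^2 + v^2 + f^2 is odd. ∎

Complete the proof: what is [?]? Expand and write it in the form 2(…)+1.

2(2d^2 + 2p^2 + 2u^2 + 2u) + 1

(2p)^2 + (2d)^2 + (2u + 1)^2 = 4d^2 + 4p^2 + 4u^2 + 4u + 1
= 2(2d^2 + 2p^2 + 2u^2 + 2u) + 1.
Since 2d^2 + 2p^2 + 2u^2 + 2u is an integer, the sum of squares is of the form 2k+1 for an integer k.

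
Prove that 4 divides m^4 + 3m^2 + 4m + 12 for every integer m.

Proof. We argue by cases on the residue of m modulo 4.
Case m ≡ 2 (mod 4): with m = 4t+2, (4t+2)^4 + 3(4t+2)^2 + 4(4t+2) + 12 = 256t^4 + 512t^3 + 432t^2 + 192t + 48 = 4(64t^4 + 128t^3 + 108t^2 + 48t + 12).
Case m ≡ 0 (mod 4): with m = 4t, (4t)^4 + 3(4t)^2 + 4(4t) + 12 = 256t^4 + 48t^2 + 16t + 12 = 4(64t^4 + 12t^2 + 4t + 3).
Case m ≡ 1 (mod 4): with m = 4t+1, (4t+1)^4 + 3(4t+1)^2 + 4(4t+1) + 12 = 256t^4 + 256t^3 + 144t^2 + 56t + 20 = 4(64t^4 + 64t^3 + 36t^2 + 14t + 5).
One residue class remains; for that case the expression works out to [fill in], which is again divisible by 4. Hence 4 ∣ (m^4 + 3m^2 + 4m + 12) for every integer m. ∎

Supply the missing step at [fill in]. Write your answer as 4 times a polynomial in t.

4(64t^4 + 192t^3 + 228t^2 + 130t + 33)

Only m ≡ 3 (mod 4) is unaccounted for. Put m = 4t+3:
(4t+3)^4 + 3(4t+3)^2 + 4(4t+3) + 12 expands to 256t^4 + 768t^3 + 912t^2 + 520t + 132,
and factoring out 4 leaves 4(64t^4 + 192t^3 + 228t^2 + 130t + 33).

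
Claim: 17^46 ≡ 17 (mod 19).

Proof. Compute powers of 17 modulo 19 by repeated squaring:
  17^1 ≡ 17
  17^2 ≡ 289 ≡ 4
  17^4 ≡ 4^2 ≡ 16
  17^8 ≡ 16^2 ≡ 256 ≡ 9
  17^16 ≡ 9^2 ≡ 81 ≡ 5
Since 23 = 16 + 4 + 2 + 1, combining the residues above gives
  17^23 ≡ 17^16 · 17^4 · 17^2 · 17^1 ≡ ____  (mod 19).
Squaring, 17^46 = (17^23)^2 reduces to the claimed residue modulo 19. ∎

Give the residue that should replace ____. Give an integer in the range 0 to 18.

6

17^16 · 17^4 · 17^2 · 17^1 ≡ 5 · 16 · 4 · 17 = 5440.
5440 mod 19 = 6, so 17^23 ≡ 6 (mod 19).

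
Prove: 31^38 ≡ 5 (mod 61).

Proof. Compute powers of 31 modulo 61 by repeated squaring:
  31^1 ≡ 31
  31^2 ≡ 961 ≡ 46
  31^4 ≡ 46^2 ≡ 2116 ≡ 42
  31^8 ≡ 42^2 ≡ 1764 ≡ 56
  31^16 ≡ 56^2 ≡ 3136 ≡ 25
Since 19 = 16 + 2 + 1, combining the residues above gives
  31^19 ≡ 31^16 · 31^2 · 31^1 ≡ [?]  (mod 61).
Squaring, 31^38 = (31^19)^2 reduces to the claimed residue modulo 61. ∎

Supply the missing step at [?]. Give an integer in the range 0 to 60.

26

31^16 · 31^2 · 31^1 ≡ 25 · 46 · 31 = 35650.
35650 mod 61 = 26, so 31^19 ≡ 26 (mod 61).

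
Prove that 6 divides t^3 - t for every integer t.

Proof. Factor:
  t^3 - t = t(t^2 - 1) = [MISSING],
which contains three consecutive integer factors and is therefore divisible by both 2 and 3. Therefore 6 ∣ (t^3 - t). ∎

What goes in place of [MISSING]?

t(t^2 - 1) = t(t - 1)(t + 1) = (t - 1)t(t + 1).
These three factors are consecutive integers, so their product is divisible by 6.

(t - 1)t(t + 1)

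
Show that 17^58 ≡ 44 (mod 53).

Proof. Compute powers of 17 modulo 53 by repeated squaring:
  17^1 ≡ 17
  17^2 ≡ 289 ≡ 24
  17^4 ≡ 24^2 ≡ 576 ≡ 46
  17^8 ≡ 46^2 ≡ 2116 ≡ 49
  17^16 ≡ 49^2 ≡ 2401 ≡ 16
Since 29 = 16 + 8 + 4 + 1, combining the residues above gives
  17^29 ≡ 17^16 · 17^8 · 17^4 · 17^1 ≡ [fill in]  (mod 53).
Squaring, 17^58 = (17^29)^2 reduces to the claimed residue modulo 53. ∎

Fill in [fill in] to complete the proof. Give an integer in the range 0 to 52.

Multiply the listed residues: 16 · 49 · 46 · 17 = 784 → 36064 → 613088.
Reducing modulo 53: 613088 = 11567·53 + 37, so 17^29 ≡ 37.

37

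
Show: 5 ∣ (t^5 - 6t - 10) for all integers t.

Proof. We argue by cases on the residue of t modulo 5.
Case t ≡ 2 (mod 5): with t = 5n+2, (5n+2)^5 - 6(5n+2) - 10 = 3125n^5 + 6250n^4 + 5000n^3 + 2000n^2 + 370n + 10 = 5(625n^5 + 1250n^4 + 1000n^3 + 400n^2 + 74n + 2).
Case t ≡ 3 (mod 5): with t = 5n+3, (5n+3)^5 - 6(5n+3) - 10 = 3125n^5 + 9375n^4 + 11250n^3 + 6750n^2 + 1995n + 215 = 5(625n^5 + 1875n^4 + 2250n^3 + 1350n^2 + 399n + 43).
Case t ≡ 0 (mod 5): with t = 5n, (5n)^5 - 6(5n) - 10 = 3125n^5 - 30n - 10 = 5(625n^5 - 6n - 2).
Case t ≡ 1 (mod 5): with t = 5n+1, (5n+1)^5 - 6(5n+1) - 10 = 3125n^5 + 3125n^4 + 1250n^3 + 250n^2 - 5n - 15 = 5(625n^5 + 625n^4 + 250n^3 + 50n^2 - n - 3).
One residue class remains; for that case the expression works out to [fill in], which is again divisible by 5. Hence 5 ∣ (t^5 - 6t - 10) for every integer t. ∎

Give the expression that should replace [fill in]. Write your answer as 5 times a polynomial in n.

Only t ≡ 4 (mod 5) is unaccounted for. Put t = 5n+4:
(5n+4)^5 - 6(5n+4) - 10 expands to 3125n^5 + 12500n^4 + 20000n^3 + 16000n^2 + 6370n + 990,
and factoring out 5 leaves 5(625n^5 + 2500n^4 + 4000n^3 + 3200n^2 + 1274n + 198).

5(625n^5 + 2500n^4 + 4000n^3 + 3200n^2 + 1274n + 198)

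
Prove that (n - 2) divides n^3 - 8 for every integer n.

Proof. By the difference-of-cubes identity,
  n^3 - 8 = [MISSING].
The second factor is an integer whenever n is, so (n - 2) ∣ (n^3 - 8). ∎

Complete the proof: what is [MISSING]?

(n - 2)(n^2 + 2n + 4)

a^3 - b^3 = (a - b)(a^2 + ab + b^2). With a = n, b = 2:
n^3 - 8 = (n - 2)(n^2 + 2n + 4).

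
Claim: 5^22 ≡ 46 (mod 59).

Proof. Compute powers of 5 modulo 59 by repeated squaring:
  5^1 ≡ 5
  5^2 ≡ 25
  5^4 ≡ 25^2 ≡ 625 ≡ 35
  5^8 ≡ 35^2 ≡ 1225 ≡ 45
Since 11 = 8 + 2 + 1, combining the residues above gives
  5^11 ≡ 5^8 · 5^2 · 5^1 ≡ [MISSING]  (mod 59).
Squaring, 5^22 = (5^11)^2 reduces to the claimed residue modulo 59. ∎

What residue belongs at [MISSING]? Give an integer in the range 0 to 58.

Multiply the listed residues: 45 · 25 · 5 = 1125 → 5625.
Reducing modulo 59: 5625 = 95·59 + 20, so 5^11 ≡ 20.

20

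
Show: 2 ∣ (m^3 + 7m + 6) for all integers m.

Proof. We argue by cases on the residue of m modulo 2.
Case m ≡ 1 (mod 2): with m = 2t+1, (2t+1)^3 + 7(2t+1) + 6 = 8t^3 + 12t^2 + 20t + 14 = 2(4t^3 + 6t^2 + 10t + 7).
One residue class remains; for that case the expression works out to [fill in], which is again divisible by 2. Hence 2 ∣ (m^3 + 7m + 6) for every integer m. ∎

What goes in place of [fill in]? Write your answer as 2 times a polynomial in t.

2(4t^3 + 7t + 3)

Only m ≡ 0 (mod 2) is unaccounted for. Put m = 2t:
(2t)^3 + 7(2t) + 6 expands to 8t^3 + 14t + 6,
and factoring out 2 leaves 2(4t^3 + 7t + 3).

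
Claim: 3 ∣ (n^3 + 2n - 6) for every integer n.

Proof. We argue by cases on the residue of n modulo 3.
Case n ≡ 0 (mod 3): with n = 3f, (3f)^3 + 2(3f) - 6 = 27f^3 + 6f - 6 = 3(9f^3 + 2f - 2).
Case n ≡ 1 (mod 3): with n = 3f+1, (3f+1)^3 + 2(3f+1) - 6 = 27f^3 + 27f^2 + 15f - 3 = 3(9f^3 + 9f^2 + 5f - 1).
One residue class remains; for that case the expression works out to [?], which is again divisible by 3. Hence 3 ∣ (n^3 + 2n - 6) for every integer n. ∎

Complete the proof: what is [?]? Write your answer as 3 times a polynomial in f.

3(9f^3 + 18f^2 + 14f + 2)

Only n ≡ 2 (mod 3) is unaccounted for. Put n = 3f+2:
(3f+2)^3 + 2(3f+2) - 6 expands to 27f^3 + 54f^2 + 42f + 6,
and factoring out 3 leaves 3(9f^3 + 18f^2 + 14f + 2).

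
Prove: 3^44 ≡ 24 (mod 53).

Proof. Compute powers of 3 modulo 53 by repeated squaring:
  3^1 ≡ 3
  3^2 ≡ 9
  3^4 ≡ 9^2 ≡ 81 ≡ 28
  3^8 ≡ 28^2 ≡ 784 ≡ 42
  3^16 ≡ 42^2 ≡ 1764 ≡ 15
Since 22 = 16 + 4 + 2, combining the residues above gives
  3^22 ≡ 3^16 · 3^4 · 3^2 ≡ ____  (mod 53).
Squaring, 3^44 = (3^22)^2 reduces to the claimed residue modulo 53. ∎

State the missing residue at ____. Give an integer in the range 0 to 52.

17

Multiply the listed residues: 15 · 28 · 9 = 420 → 3780.
Reducing modulo 53: 3780 = 71·53 + 17, so 3^22 ≡ 17.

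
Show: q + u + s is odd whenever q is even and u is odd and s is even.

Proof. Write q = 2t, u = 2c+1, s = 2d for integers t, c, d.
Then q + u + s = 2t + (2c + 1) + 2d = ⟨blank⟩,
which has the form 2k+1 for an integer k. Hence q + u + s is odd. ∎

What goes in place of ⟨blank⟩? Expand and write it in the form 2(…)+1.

Expanding: 2t + (2c + 1) + 2d = 2c + 2d + 2t + 1.
Every term except the constant is even, so this is 2(c + d + t) + 1,
and c + d + t ∈ ℤ gives the required form.

2(c + d + t) + 1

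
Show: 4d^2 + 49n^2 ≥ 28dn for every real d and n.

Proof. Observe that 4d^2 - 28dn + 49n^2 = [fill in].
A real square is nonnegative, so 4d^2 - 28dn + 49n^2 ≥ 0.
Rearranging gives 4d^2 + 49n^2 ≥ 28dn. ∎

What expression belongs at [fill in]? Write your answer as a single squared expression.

(2d - 7n)^2

4d^2 - 28dn + 49n^2 is a perfect-square trinomial: the outer terms are (2d)^2 and (7n)^2, and the cross term is -2·2d·7n.
So 4d^2 - 28dn + 49n^2 = (2d - 7n)^2 ≥ 0.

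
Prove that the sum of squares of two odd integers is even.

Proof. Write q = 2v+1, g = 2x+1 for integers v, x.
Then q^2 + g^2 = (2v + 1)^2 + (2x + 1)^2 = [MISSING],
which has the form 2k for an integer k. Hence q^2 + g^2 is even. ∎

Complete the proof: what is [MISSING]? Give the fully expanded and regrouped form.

Expanding: (2v + 1)^2 + (2x + 1)^2 = 4v^2 + 4v + 4x^2 + 4x + 2.
Every term is even; pulling out the factor of 2 gives 2(2v^2 + 2v + 2x^2 + 2x + 1).

2(2v^2 + 2v + 2x^2 + 2x + 1)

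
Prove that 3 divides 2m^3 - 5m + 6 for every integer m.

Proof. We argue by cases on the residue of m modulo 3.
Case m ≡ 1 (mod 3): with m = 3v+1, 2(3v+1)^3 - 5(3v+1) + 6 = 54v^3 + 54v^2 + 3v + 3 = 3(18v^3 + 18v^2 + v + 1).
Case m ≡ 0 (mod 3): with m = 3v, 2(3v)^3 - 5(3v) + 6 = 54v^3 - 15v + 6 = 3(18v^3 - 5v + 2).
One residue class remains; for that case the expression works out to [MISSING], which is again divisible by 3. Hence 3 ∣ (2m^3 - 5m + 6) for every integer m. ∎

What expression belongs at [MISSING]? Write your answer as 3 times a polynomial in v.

Only m ≡ 2 (mod 3) is unaccounted for. Put m = 3v+2:
2(3v+2)^3 - 5(3v+2) + 6 expands to 54v^3 + 108v^2 + 57v + 12,
and factoring out 3 leaves 3(18v^3 + 36v^2 + 19v + 4).

3(18v^3 + 36v^2 + 19v + 4)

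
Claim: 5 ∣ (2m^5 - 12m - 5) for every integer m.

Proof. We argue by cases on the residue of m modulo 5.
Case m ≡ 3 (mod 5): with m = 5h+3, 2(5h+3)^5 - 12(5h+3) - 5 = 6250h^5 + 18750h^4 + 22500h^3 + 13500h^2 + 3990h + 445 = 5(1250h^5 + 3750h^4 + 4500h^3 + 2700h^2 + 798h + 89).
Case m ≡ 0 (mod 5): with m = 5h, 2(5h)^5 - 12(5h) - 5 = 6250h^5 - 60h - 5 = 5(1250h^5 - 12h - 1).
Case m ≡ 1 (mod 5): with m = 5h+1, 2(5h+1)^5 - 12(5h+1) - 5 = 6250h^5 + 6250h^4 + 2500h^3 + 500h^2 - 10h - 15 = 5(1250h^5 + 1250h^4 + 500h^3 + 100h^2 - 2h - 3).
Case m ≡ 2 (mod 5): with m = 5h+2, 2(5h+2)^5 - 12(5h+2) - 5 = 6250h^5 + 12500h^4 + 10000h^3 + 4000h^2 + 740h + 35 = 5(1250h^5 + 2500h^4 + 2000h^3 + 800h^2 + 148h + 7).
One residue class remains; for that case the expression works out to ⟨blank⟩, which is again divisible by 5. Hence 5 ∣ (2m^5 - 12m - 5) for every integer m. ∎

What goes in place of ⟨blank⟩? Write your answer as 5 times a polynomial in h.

5(1250h^5 + 5000h^4 + 8000h^3 + 6400h^2 + 2548h + 399)

The residues treated are {3, 0, 1, 2}, so the missing case is m ≡ 4 (mod 5); write m = 5h+4.
Then 2(5h+4)^5 - 12(5h+4) - 5 = 6250h^5 + 25000h^4 + 40000h^3 + 32000h^2 + 12740h + 1995 = 5(1250h^5 + 5000h^4 + 8000h^3 + 6400h^2 + 2548h + 399).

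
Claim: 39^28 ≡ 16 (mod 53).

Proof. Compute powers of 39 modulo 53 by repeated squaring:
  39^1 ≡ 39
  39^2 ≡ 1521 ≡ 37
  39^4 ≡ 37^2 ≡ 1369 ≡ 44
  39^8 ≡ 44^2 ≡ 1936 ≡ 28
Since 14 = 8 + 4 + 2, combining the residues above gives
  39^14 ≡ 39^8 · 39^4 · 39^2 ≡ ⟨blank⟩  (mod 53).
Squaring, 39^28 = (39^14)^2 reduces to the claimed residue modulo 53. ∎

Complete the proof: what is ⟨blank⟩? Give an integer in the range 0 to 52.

4

Multiply the listed residues: 28 · 44 · 37 = 1232 → 45584.
Reducing modulo 53: 45584 = 860·53 + 4, so 39^14 ≡ 4.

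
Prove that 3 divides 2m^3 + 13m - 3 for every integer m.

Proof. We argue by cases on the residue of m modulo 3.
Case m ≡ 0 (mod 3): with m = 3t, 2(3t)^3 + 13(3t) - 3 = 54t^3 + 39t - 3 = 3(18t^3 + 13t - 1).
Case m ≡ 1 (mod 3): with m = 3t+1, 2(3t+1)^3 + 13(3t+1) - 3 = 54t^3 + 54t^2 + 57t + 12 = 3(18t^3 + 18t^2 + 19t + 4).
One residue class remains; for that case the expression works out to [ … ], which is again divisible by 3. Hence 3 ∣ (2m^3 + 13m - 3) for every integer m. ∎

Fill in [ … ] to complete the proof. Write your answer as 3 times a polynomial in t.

The residues treated are {0, 1}, so the missing case is m ≡ 2 (mod 3); write m = 3t+2.
Then 2(3t+2)^3 + 13(3t+2) - 3 = 54t^3 + 108t^2 + 111t + 39 = 3(18t^3 + 36t^2 + 37t + 13).

3(18t^3 + 36t^2 + 37t + 13)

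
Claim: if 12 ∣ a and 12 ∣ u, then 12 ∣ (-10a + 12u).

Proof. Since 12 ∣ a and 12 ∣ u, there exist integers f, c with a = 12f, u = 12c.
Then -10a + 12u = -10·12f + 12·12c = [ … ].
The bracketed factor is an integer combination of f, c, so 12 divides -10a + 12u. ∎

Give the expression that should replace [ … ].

Each term has a factor of 12: -10·12f + 12·12c = 12·(12c - 10f).
Since 12c - 10f is an integer, 12 ∣ (-10a + 12u).

12(12c - 10f)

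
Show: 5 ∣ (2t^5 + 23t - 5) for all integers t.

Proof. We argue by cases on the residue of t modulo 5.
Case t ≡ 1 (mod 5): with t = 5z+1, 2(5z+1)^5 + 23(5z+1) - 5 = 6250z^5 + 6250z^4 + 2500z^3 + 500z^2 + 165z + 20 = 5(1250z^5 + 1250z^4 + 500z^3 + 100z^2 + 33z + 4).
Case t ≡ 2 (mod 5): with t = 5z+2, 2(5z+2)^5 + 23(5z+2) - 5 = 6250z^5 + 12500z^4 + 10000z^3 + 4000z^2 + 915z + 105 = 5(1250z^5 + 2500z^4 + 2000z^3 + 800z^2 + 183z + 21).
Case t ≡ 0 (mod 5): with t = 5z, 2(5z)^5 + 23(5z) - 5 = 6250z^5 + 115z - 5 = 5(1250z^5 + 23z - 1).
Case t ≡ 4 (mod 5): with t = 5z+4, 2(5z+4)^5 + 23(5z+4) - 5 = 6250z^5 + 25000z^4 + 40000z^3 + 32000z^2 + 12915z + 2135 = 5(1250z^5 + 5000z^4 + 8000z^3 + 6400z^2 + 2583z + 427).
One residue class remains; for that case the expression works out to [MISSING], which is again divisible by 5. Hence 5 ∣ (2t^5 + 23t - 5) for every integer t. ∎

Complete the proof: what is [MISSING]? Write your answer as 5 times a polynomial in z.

5(1250z^5 + 3750z^4 + 4500z^3 + 2700z^2 + 833z + 110)

The residues treated are {1, 2, 0, 4}, so the missing case is t ≡ 3 (mod 5); write t = 5z+3.
Then 2(5z+3)^5 + 23(5z+3) - 5 = 6250z^5 + 18750z^4 + 22500z^3 + 13500z^2 + 4165z + 550 = 5(1250z^5 + 3750z^4 + 4500z^3 + 2700z^2 + 833z + 110).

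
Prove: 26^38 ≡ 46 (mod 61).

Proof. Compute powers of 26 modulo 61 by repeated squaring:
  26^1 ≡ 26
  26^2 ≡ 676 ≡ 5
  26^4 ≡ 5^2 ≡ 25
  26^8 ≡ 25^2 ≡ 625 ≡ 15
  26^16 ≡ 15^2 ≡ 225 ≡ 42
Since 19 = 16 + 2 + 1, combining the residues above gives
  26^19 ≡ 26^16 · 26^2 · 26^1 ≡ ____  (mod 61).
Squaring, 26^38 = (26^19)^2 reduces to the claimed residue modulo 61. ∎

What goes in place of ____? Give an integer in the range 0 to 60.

31

Multiply the listed residues: 42 · 5 · 26 = 210 → 5460.
Reducing modulo 61: 5460 = 89·61 + 31, so 26^19 ≡ 31.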